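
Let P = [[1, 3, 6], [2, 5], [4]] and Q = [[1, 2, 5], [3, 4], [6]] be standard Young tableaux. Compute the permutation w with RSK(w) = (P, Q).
4 5 2 3 6 1

Reverse the RSK construction: for i from n down to 1, find the cell of Q containing i, remove the entry at that cell from P, and reverse-bump it up through P; the value ejected from row 1 is w(i).

Step i=6: Q has 6 at row 3, column 1; remove 4 from row 3 of P and reverse-bump: 4 enters row 2 and ejects 2; 2 enters row 1 and ejects 1. So w(6) = 1. P is now [[2, 3, 6], [4, 5]].
Step i=5: Q has 5 at row 1, column 3; remove that cell from P, ejecting 6. So w(5) = 6. P is now [[2, 3], [4, 5]].
Step i=4: Q has 4 at row 2, column 2; remove 5 from row 2 of P and reverse-bump: 5 enters row 1 and ejects 3. So w(4) = 3. P is now [[2, 5], [4]].
Step i=3: Q has 3 at row 2, column 1; remove 4 from row 2 of P and reverse-bump: 4 enters row 1 and ejects 2. So w(3) = 2. P is now [[4, 5]].
Step i=2: Q has 2 at row 1, column 2; remove that cell from P, ejecting 5. So w(2) = 5. P is now [[4]].
Step i=1: Q has 1 at row 1, column 1; remove that cell from P, ejecting 4. So w(1) = 4. P is now [].

So w = 4 5 2 3 6 1.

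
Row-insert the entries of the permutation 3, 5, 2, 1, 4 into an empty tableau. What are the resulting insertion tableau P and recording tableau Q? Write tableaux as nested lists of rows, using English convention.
P = [[1, 4], [2, 5], [3]], Q = [[1, 2], [3, 5], [4]]

Insert each entry of the permutation into P by Schensted row insertion, recording in Q the position of each new cell.

Insert 3: appended to row 1. P = [[3]], Q = [[1]].
Insert 5: appended to row 1. P = [[3, 5]], Q = [[1, 2]].
Insert 2: 2 bumps 3 from row 1; 3 starts row 2. P = [[2, 5], [3]], Q = [[1, 2], [3]].
Insert 1: 1 bumps 2 from row 1; 2 bumps 3 from row 2; 3 starts row 3. P = [[1, 5], [2], [3]], Q = [[1, 2], [3], [4]].
Insert 4: 4 bumps 5 from row 1; 5 appends to row 2. P = [[1, 4], [2, 5], [3]], Q = [[1, 2], [3, 5], [4]].

So P = [[1, 4], [2, 5], [3]], Q = [[1, 2], [3, 5], [4]].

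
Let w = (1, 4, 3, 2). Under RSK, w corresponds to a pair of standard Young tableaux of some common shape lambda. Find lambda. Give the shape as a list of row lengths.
Row-insert each entry into an empty tableau.

After inserting 1: P = [[1]].
After inserting 4: P = [[1, 4]].
After inserting 3: P = [[1, 3], [4]].
After inserting 2: P = [[1, 2], [3], [4]].

The final insertion tableau P = [[1, 2], [3], [4]] has shape [2, 1, 1].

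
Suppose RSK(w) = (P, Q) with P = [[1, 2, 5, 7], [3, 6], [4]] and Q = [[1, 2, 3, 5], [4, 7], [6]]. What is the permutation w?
1 4 6 3 7 2 5

Reverse RSK: for i = n, n-1, ..., 1, locate i in Q, remove the corresponding corner cell from P, and reverse-bump its entry up through P; the value ejected from row 1 is w(i).

So w = 1 4 6 3 7 2 5.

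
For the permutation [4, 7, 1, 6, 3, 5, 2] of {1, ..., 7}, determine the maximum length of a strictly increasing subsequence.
3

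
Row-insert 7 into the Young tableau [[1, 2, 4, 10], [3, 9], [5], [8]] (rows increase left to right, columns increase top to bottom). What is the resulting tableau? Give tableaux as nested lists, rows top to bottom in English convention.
[[1, 2, 4, 7], [3, 9, 10], [5], [8]]

In row 1, 7 replaces 10 (the leftmost entry greater than 7); 10 is bumped to row 2. 10 is appended to row 2. The new tableau is [[1, 2, 4, 7], [3, 9, 10], [5], [8]].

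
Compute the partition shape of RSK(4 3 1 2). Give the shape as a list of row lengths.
[2, 1, 1]

Row-insert each entry into an empty tableau.

After inserting 4: P = [[4]].
After inserting 3: P = [[3], [4]].
After inserting 1: P = [[1], [3], [4]].
After inserting 2: P = [[1, 2], [3], [4]].

The final insertion tableau P = [[1, 2], [3], [4]] has shape [2, 1, 1].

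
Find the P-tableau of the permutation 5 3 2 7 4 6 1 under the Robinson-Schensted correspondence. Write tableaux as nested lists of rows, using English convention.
P = [[1, 4, 6], [2, 7], [3], [5]]

After inserting 5: P = [[5]].
After inserting 3: P = [[3], [5]].
After inserting 2: P = [[2], [3], [5]].
After inserting 7: P = [[2, 7], [3], [5]].
After inserting 4: P = [[2, 4], [3, 7], [5]].
After inserting 6: P = [[2, 4, 6], [3, 7], [5]].
After inserting 1: P = [[1, 4, 6], [2, 7], [3], [5]].

So P = [[1, 4, 6], [2, 7], [3], [5]].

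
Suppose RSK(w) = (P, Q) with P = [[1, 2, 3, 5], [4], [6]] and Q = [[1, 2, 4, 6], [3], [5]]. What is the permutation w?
Reverse RSK: for i = n, n-1, ..., 1, locate i in Q, remove the corresponding corner cell from P, and reverse-bump its entry up through P; the value ejected from row 1 is w(i).

So w = 1 6 2 4 3 5.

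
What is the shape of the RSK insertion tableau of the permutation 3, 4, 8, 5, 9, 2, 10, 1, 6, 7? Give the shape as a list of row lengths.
Row-insert each entry into an empty tableau.

After inserting 3: P = [[3]].
After inserting 4: P = [[3, 4]].
After inserting 8: P = [[3, 4, 8]].
After inserting 5: P = [[3, 4, 5], [8]].
After inserting 9: P = [[3, 4, 5, 9], [8]].
After inserting 2: P = [[2, 4, 5, 9], [3], [8]].
After inserting 10: P = [[2, 4, 5, 9, 10], [3], [8]].
After inserting 1: P = [[1, 4, 5, 9, 10], [2], [3], [8]].
After inserting 6: P = [[1, 4, 5, 6, 10], [2, 9], [3], [8]].
After inserting 7: P = [[1, 4, 5, 6, 7], [2, 9, 10], [3], [8]].

The final insertion tableau P = [[1, 4, 5, 6, 7], [2, 9, 10], [3], [8]] has shape [5, 3, 1, 1].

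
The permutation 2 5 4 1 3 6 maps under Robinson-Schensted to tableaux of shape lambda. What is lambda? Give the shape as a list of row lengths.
Row-insert each entry into an empty tableau.

After inserting 2: P = [[2]].
After inserting 5: P = [[2, 5]].
After inserting 4: P = [[2, 4], [5]].
After inserting 1: P = [[1, 4], [2], [5]].
After inserting 3: P = [[1, 3], [2, 4], [5]].
After inserting 6: P = [[1, 3, 6], [2, 4], [5]].

The final insertion tableau P = [[1, 3, 6], [2, 4], [5]] has shape [3, 2, 1].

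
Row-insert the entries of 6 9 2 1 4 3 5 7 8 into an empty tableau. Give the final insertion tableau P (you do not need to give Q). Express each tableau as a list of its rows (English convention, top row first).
P = [[1, 3, 5, 7, 8], [2, 4], [6, 9]]

Insert 6: appended to row 1. P = [[6]].
Insert 9: appended to row 1. P = [[6, 9]].
Insert 2: 2 bumps 6 from row 1; 6 starts row 2. P = [[2, 9], [6]].
Insert 1: 1 bumps 2 from row 1; 2 bumps 6 from row 2; 6 starts row 3. P = [[1, 9], [2], [6]].
Insert 4: 4 bumps 9 from row 1; 9 appends to row 2. P = [[1, 4], [2, 9], [6]].
Insert 3: 3 bumps 4 from row 1; 4 bumps 9 from row 2; 9 appends to row 3. P = [[1, 3], [2, 4], [6, 9]].
Insert 5: appended to row 1. P = [[1, 3, 5], [2, 4], [6, 9]].
Insert 7: appended to row 1. P = [[1, 3, 5, 7], [2, 4], [6, 9]].
Insert 8: appended to row 1. P = [[1, 3, 5, 7, 8], [2, 4], [6, 9]].

So P = [[1, 3, 5, 7, 8], [2, 4], [6, 9]].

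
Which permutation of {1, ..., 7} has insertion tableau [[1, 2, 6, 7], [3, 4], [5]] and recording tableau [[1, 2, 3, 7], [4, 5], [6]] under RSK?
Reverse the RSK construction: for i from n down to 1, find the cell of Q containing i, remove the entry at that cell from P, and reverse-bump it up through P; the value ejected from row 1 is w(i).

Step i=7: Q has 7 at row 1, column 4; remove that cell from P, ejecting 7. So w(7) = 7. P is now [[1, 2, 6], [3, 4], [5]].
Step i=6: Q has 6 at row 3, column 1; remove 5 from row 3 of P and reverse-bump: 5 enters row 2 and ejects 4; 4 enters row 1 and ejects 2. So w(6) = 2. P is now [[1, 4, 6], [3, 5]].
Step i=5: Q has 5 at row 2, column 2; remove 5 from row 2 of P and reverse-bump: 5 enters row 1 and ejects 4. So w(5) = 4. P is now [[1, 5, 6], [3]].
Step i=4: Q has 4 at row 2, column 1; remove 3 from row 2 of P and reverse-bump: 3 enters row 1 and ejects 1. So w(4) = 1. P is now [[3, 5, 6]].
Step i=3: Q has 3 at row 1, column 3; remove that cell from P, ejecting 6. So w(3) = 6. P is now [[3, 5]].
Step i=2: Q has 2 at row 1, column 2; remove that cell from P, ejecting 5. So w(2) = 5. P is now [[3]].
Step i=1: Q has 1 at row 1, column 1; remove that cell from P, ejecting 3. So w(1) = 3. P is now [].

So w = 3 5 6 1 4 2 7.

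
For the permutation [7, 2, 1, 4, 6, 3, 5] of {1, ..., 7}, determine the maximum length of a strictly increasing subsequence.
3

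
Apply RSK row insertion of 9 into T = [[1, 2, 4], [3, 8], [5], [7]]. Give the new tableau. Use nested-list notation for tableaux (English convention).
9 is larger than every entry of row 1, so it is appended to row 1. The new tableau is [[1, 2, 4, 9], [3, 8], [5], [7]].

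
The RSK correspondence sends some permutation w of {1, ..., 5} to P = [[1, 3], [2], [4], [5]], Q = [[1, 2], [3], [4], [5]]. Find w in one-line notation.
2 5 4 3 1

Reverse the RSK construction: for i from n down to 1, find the cell of Q containing i, remove the entry at that cell from P, and reverse-bump it up through P; the value ejected from row 1 is w(i).

Step i=5: Q has 5 at row 4, column 1; remove 5 from row 4 of P and reverse-bump: 5 enters row 3 and ejects 4; 4 enters row 2 and ejects 2; 2 enters row 1 and ejects 1. So w(5) = 1. P is now [[2, 3], [4], [5]].
Step i=4: Q has 4 at row 3, column 1; remove 5 from row 3 of P and reverse-bump: 5 enters row 2 and ejects 4; 4 enters row 1 and ejects 3. So w(4) = 3. P is now [[2, 4], [5]].
Step i=3: Q has 3 at row 2, column 1; remove 5 from row 2 of P and reverse-bump: 5 enters row 1 and ejects 4. So w(3) = 4. P is now [[2, 5]].
Step i=2: Q has 2 at row 1, column 2; remove that cell from P, ejecting 5. So w(2) = 5. P is now [[2]].
Step i=1: Q has 1 at row 1, column 1; remove that cell from P, ejecting 2. So w(1) = 2. P is now [].

So w = 2 5 4 3 1.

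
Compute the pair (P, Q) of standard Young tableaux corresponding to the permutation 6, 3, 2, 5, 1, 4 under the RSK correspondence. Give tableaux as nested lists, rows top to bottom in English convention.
Insert each entry of the permutation into P by Schensted row insertion, recording in Q the position of each new cell.

After inserting 6: P = [[6]].
After inserting 3: P = [[3], [6]].
After inserting 2: P = [[2], [3], [6]].
After inserting 5: P = [[2, 5], [3], [6]].
After inserting 1: P = [[1, 5], [2], [3], [6]].
After inserting 4: P = [[1, 4], [2, 5], [3], [6]].

So P = [[1, 4], [2, 5], [3], [6]], Q = [[1, 4], [2, 6], [3], [5]].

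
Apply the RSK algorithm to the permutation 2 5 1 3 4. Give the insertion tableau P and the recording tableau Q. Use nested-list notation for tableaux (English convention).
P = [[1, 3, 4], [2, 5]], Q = [[1, 2, 5], [3, 4]]

Insert each entry of the permutation into P by Schensted row insertion, recording in Q the position of each new cell.

Insert 2: appended to row 1. P = [[2]].
Insert 5: appended to row 1. P = [[2, 5]].
Insert 1: 1 bumps 2 from row 1; 2 starts row 2. P = [[1, 5], [2]].
Insert 3: 3 bumps 5 from row 1; 5 appends to row 2. P = [[1, 3], [2, 5]].
Insert 4: appended to row 1. P = [[1, 3, 4], [2, 5]].

So P = [[1, 3, 4], [2, 5]], Q = [[1, 2, 5], [3, 4]].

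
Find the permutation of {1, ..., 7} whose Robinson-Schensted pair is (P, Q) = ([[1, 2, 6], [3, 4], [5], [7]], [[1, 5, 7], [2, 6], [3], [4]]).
7 5 3 1 4 2 6

Reverse RSK: for i = n, n-1, ..., 1, locate i in Q, remove the corresponding corner cell from P, and reverse-bump its entry up through P; the value ejected from row 1 is w(i).

So w = 7 5 3 1 4 2 6.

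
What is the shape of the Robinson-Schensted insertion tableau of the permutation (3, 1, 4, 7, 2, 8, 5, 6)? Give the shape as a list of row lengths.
Row-insert each entry into an empty tableau.

After inserting 3: P = [[3]].
After inserting 1: P = [[1], [3]].
After inserting 4: P = [[1, 4], [3]].
After inserting 7: P = [[1, 4, 7], [3]].
After inserting 2: P = [[1, 2, 7], [3, 4]].
After inserting 8: P = [[1, 2, 7, 8], [3, 4]].
After inserting 5: P = [[1, 2, 5, 8], [3, 4, 7]].
After inserting 6: P = [[1, 2, 5, 6], [3, 4, 7, 8]].

The final insertion tableau P = [[1, 2, 5, 6], [3, 4, 7, 8]] has shape [4, 4].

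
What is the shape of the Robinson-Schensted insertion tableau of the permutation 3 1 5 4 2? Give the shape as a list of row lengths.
Row-insert each entry into an empty tableau.

After inserting 3: P = [[3]].
After inserting 1: P = [[1], [3]].
After inserting 5: P = [[1, 5], [3]].
After inserting 4: P = [[1, 4], [3, 5]].
After inserting 2: P = [[1, 2], [3, 4], [5]].

The final insertion tableau P = [[1, 2], [3, 4], [5]] has shape [2, 2, 1].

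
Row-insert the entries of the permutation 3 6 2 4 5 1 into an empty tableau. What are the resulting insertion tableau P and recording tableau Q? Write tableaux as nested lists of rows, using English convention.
P = [[1, 4, 5], [2, 6], [3]], Q = [[1, 2, 5], [3, 4], [6]]

Insert each entry of the permutation into P by Schensted row insertion, recording in Q the position of each new cell.

Insert 3: appended to row 1. P = [[3]].
Insert 6: appended to row 1. P = [[3, 6]].
Insert 2: 2 bumps 3 from row 1; 3 starts row 2. P = [[2, 6], [3]].
Insert 4: 4 bumps 6 from row 1; 6 appends to row 2. P = [[2, 4], [3, 6]].
Insert 5: appended to row 1. P = [[2, 4, 5], [3, 6]].
Insert 1: 1 bumps 2 from row 1; 2 bumps 3 from row 2; 3 starts row 3. P = [[1, 4, 5], [2, 6], [3]].

So P = [[1, 4, 5], [2, 6], [3]], Q = [[1, 2, 5], [3, 4], [6]].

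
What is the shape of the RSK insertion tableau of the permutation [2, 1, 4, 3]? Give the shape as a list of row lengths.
RSK row insertion gives P = [[1, 3], [2, 4]], which has shape [2, 2].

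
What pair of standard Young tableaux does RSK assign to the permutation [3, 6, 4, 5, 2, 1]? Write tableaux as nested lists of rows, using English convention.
P = [[1, 4, 5], [2], [3], [6]], Q = [[1, 2, 4], [3], [5], [6]]

Insert each entry of the permutation into P by Schensted row insertion, recording in Q the position of each new cell.

After inserting 3: P = [[3]].
After inserting 6: P = [[3, 6]].
After inserting 4: P = [[3, 4], [6]].
After inserting 5: P = [[3, 4, 5], [6]].
After inserting 2: P = [[2, 4, 5], [3], [6]].
After inserting 1: P = [[1, 4, 5], [2], [3], [6]].

So P = [[1, 4, 5], [2], [3], [6]], Q = [[1, 2, 4], [3], [5], [6]].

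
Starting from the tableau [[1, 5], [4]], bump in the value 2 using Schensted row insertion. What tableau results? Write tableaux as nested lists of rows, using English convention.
In row 1, 2 replaces 5 (the leftmost entry greater than 2); 5 is bumped to row 2. 5 is appended to row 2. The new tableau is [[1, 2], [4, 5]].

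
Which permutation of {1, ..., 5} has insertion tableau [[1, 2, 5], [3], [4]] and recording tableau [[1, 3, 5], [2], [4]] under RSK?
Reverse the RSK construction: for i from n down to 1, find the cell of Q containing i, remove the entry at that cell from P, and reverse-bump it up through P; the value ejected from row 1 is w(i).

Step i=5: Q has 5 at row 1, column 3; remove that cell from P, ejecting 5. So w(5) = 5. P is now [[1, 2], [3], [4]].
Step i=4: Q has 4 at row 3, column 1; remove 4 from row 3 of P and reverse-bump: 4 enters row 2 and ejects 3; 3 enters row 1 and ejects 2. So w(4) = 2. P is now [[1, 3], [4]].
Step i=3: Q has 3 at row 1, column 2; remove that cell from P, ejecting 3. So w(3) = 3. P is now [[1], [4]].
Step i=2: Q has 2 at row 2, column 1; remove 4 from row 2 of P and reverse-bump: 4 enters row 1 and ejects 1. So w(2) = 1. P is now [[4]].
Step i=1: Q has 1 at row 1, column 1; remove that cell from P, ejecting 4. So w(1) = 4. P is now [].

So w = 4 1 3 2 5.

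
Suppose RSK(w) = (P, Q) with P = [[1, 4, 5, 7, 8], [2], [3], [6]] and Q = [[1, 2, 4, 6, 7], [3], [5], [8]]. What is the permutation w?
Reverse the RSK construction: for i from n down to 1, find the cell of Q containing i, remove the entry at that cell from P, and reverse-bump it up through P; the value ejected from row 1 is w(i).

Step i=8: Q has 8 at row 4, column 1; remove 6 from row 4 of P and reverse-bump: 6 enters row 3 and ejects 3; 3 enters row 2 and ejects 2; 2 enters row 1 and ejects 1. So w(8) = 1. P is now [[2, 4, 5, 7, 8], [3], [6]].
Step i=7: Q has 7 at row 1, column 5; remove that cell from P, ejecting 8. So w(7) = 8. P is now [[2, 4, 5, 7], [3], [6]].
Step i=6: Q has 6 at row 1, column 4; remove that cell from P, ejecting 7. So w(6) = 7. P is now [[2, 4, 5], [3], [6]].
Step i=5: Q has 5 at row 3, column 1; remove 6 from row 3 of P and reverse-bump: 6 enters row 2 and ejects 3; 3 enters row 1 and ejects 2. So w(5) = 2. P is now [[3, 4, 5], [6]].
Step i=4: Q has 4 at row 1, column 3; remove that cell from P, ejecting 5. So w(4) = 5. P is now [[3, 4], [6]].
Step i=3: Q has 3 at row 2, column 1; remove 6 from row 2 of P and reverse-bump: 6 enters row 1 and ejects 4. So w(3) = 4. P is now [[3, 6]].
Step i=2: Q has 2 at row 1, column 2; remove that cell from P, ejecting 6. So w(2) = 6. P is now [[3]].
Step i=1: Q has 1 at row 1, column 1; remove that cell from P, ejecting 3. So w(1) = 3. P is now [].

So w = 3 6 4 5 2 7 8 1.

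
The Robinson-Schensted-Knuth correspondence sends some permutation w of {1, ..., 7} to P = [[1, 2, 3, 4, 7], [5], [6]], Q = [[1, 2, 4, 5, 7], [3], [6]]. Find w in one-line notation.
Reverse the RSK construction: for i from n down to 1, find the cell of Q containing i, remove the entry at that cell from P, and reverse-bump it up through P; the value ejected from row 1 is w(i).

Step i=7: Q has 7 at row 1, column 5; remove that cell from P, ejecting 7. So w(7) = 7. P is now [[1, 2, 3, 4], [5], [6]].
Step i=6: Q has 6 at row 3, column 1; remove 6 from row 3 of P and reverse-bump: 6 enters row 2 and ejects 5; 5 enters row 1 and ejects 4. So w(6) = 4. P is now [[1, 2, 3, 5], [6]].
Step i=5: Q has 5 at row 1, column 4; remove that cell from P, ejecting 5. So w(5) = 5. P is now [[1, 2, 3], [6]].
Step i=4: Q has 4 at row 1, column 3; remove that cell from P, ejecting 3. So w(4) = 3. P is now [[1, 2], [6]].
Step i=3: Q has 3 at row 2, column 1; remove 6 from row 2 of P and reverse-bump: 6 enters row 1 and ejects 2. So w(3) = 2. P is now [[1, 6]].
Step i=2: Q has 2 at row 1, column 2; remove that cell from P, ejecting 6. So w(2) = 6. P is now [[1]].
Step i=1: Q has 1 at row 1, column 1; remove that cell from P, ejecting 1. So w(1) = 1. P is now [].

So w = 1 6 2 3 5 4 7.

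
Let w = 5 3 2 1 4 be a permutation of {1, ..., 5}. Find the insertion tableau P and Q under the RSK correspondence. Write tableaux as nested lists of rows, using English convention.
P = [[1, 4], [2], [3], [5]], Q = [[1, 5], [2], [3], [4]]

Insert each entry of the permutation into P by Schensted row insertion, recording in Q the position of each new cell.

Insert 5: appended to row 1. P = [[5]].
Insert 3: 3 bumps 5 from row 1; 5 starts row 2. P = [[3], [5]].
Insert 2: 2 bumps 3 from row 1; 3 bumps 5 from row 2; 5 starts row 3. P = [[2], [3], [5]].
Insert 1: 1 bumps 2 from row 1; 2 bumps 3 from row 2; 3 bumps 5 from row 3; 5 starts row 4. P = [[1], [2], [3], [5]].
Insert 4: appended to row 1. P = [[1, 4], [2], [3], [5]].

So P = [[1, 4], [2], [3], [5]], Q = [[1, 5], [2], [3], [4]].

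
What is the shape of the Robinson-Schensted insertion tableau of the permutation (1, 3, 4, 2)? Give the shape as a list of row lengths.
Row-insert each entry into an empty tableau.

After inserting 1: P = [[1]].
After inserting 3: P = [[1, 3]].
After inserting 4: P = [[1, 3, 4]].
After inserting 2: P = [[1, 2, 4], [3]].

The final insertion tableau P = [[1, 2, 4], [3]] has shape [3, 1].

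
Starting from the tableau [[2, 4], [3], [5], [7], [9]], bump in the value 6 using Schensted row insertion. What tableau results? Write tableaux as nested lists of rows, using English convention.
[[2, 4, 6], [3], [5], [7], [9]]

6 is larger than every entry of row 1, so it is appended to row 1. The new tableau is [[2, 4, 6], [3], [5], [7], [9]].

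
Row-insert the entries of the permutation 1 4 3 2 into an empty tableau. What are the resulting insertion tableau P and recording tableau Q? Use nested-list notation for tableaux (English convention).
Insert each entry of the permutation into P by Schensted row insertion, recording in Q the position of each new cell.

Insert 1: appended to row 1. P = [[1]], Q = [[1]].
Insert 4: appended to row 1. P = [[1, 4]], Q = [[1, 2]].
Insert 3: 3 bumps 4 from row 1; 4 starts row 2. P = [[1, 3], [4]], Q = [[1, 2], [3]].
Insert 2: 2 bumps 3 from row 1; 3 bumps 4 from row 2; 4 starts row 3. P = [[1, 2], [3], [4]], Q = [[1, 2], [3], [4]].

So P = [[1, 2], [3], [4]], Q = [[1, 2], [3], [4]].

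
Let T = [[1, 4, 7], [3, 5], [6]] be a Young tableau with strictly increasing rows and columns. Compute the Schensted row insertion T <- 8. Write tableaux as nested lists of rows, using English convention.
8 is larger than every entry of row 1, so it is appended to row 1. The new tableau is [[1, 4, 7, 8], [3, 5], [6]].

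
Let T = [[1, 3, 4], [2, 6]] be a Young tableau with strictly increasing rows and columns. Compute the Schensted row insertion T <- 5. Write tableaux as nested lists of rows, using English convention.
[[1, 3, 4, 5], [2, 6]]

5 is larger than every entry of row 1, so it is appended to row 1. The new tableau is [[1, 3, 4, 5], [2, 6]].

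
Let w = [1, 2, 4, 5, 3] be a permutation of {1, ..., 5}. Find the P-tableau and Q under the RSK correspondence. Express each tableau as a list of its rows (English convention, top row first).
Insert each entry of the permutation into P by Schensted row insertion, recording in Q the position of each new cell.

Insert 1: appended to row 1. P = [[1]].
Insert 2: appended to row 1. P = [[1, 2]].
Insert 4: appended to row 1. P = [[1, 2, 4]].
Insert 5: appended to row 1. P = [[1, 2, 4, 5]].
Insert 3: 3 bumps 4 from row 1; 4 starts row 2. P = [[1, 2, 3, 5], [4]].

So P = [[1, 2, 3, 5], [4]], Q = [[1, 2, 3, 4], [5]].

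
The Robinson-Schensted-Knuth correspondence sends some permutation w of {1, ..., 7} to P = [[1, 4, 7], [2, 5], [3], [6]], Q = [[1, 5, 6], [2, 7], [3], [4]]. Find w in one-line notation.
6 3 2 1 5 7 4

Reverse the RSK construction: for i from n down to 1, find the cell of Q containing i, remove the entry at that cell from P, and reverse-bump it up through P; the value ejected from row 1 is w(i).

Step i=7: Q has 7 at row 2, column 2; remove 5 from row 2 of P and reverse-bump: 5 enters row 1 and ejects 4. So w(7) = 4. P is now [[1, 5, 7], [2], [3], [6]].
Step i=6: Q has 6 at row 1, column 3; remove that cell from P, ejecting 7. So w(6) = 7. P is now [[1, 5], [2], [3], [6]].
Step i=5: Q has 5 at row 1, column 2; remove that cell from P, ejecting 5. So w(5) = 5. P is now [[1], [2], [3], [6]].
Step i=4: Q has 4 at row 4, column 1; remove 6 from row 4 of P and reverse-bump: 6 enters row 3 and ejects 3; 3 enters row 2 and ejects 2; 2 enters row 1 and ejects 1. So w(4) = 1. P is now [[2], [3], [6]].
Step i=3: Q has 3 at row 3, column 1; remove 6 from row 3 of P and reverse-bump: 6 enters row 2 and ejects 3; 3 enters row 1 and ejects 2. So w(3) = 2. P is now [[3], [6]].
Step i=2: Q has 2 at row 2, column 1; remove 6 from row 2 of P and reverse-bump: 6 enters row 1 and ejects 3. So w(2) = 3. P is now [[6]].
Step i=1: Q has 1 at row 1, column 1; remove that cell from P, ejecting 6. So w(1) = 6. P is now [].

So w = 6 3 2 1 5 7 4.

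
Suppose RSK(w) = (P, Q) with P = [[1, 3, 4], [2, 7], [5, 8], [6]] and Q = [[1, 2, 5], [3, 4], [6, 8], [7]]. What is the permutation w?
Reverse the RSK construction: for i from n down to 1, find the cell of Q containing i, remove the entry at that cell from P, and reverse-bump it up through P; the value ejected from row 1 is w(i).

Step i=8: Q has 8 at row 3, column 2; remove 8 from row 3 of P and reverse-bump: 8 enters row 2 and ejects 7; 7 enters row 1 and ejects 4. So w(8) = 4. P is now [[1, 3, 7], [2, 8], [5], [6]].
Step i=7: Q has 7 at row 4, column 1; remove 6 from row 4 of P and reverse-bump: 6 enters row 3 and ejects 5; 5 enters row 2 and ejects 2; 2 enters row 1 and ejects 1. So w(7) = 1. P is now [[2, 3, 7], [5, 8], [6]].
Step i=6: Q has 6 at row 3, column 1; remove 6 from row 3 of P and reverse-bump: 6 enters row 2 and ejects 5; 5 enters row 1 and ejects 3. So w(6) = 3. P is now [[2, 5, 7], [6, 8]].
Step i=5: Q has 5 at row 1, column 3; remove that cell from P, ejecting 7. So w(5) = 7. P is now [[2, 5], [6, 8]].
Step i=4: Q has 4 at row 2, column 2; remove 8 from row 2 of P and reverse-bump: 8 enters row 1 and ejects 5. So w(4) = 5. P is now [[2, 8], [6]].
Step i=3: Q has 3 at row 2, column 1; remove 6 from row 2 of P and reverse-bump: 6 enters row 1 and ejects 2. So w(3) = 2. P is now [[6, 8]].
Step i=2: Q has 2 at row 1, column 2; remove that cell from P, ejecting 8. So w(2) = 8. P is now [[6]].
Step i=1: Q has 1 at row 1, column 1; remove that cell from P, ejecting 6. So w(1) = 6. P is now [].

So w = 6 8 2 5 7 3 1 4.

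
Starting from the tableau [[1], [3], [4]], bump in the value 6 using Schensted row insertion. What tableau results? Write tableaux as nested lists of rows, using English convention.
[[1, 6], [3], [4]]

6 is larger than every entry of row 1, so it is appended to row 1. The new tableau is [[1, 6], [3], [4]].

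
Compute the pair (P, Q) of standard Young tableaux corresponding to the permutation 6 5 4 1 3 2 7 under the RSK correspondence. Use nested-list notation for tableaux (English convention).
P = [[1, 2, 7], [3], [4], [5], [6]], Q = [[1, 5, 7], [2], [3], [4], [6]]

Insert each entry of the permutation into P by Schensted row insertion, recording in Q the position of each new cell.

Insert 6: appended to row 1. P = [[6]].
Insert 5: 5 bumps 6 from row 1; 6 starts row 2. P = [[5], [6]].
Insert 4: 4 bumps 5 from row 1; 5 bumps 6 from row 2; 6 starts row 3. P = [[4], [5], [6]].
Insert 1: 1 bumps 4 from row 1; 4 bumps 5 from row 2; 5 bumps 6 from row 3; 6 starts row 4. P = [[1], [4], [5], [6]].
Insert 3: appended to row 1. P = [[1, 3], [4], [5], [6]].
Insert 2: 2 bumps 3 from row 1; 3 bumps 4 from row 2; 4 bumps 5 from row 3; 5 bumps 6 from row 4; 6 starts row 5. P = [[1, 2], [3], [4], [5], [6]].
Insert 7: appended to row 1. P = [[1, 2, 7], [3], [4], [5], [6]].

So P = [[1, 2, 7], [3], [4], [5], [6]], Q = [[1, 5, 7], [2], [3], [4], [6]].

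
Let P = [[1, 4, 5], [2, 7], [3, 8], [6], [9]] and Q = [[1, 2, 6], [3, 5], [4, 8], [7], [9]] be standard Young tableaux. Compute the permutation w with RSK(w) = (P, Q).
6 9 8 3 4 7 2 5 1

Reverse the RSK construction: for i from n down to 1, find the cell of Q containing i, remove the entry at that cell from P, and reverse-bump it up through P; the value ejected from row 1 is w(i).

Step i=9: Q has 9 at row 5, column 1; remove 9 from row 5 of P and reverse-bump: 9 enters row 4 and ejects 6; 6 enters row 3 and ejects 3; 3 enters row 2 and ejects 2; 2 enters row 1 and ejects 1. So w(9) = 1. P is now [[2, 4, 5], [3, 7], [6, 8], [9]].
Step i=8: Q has 8 at row 3, column 2; remove 8 from row 3 of P and reverse-bump: 8 enters row 2 and ejects 7; 7 enters row 1 and ejects 5. So w(8) = 5. P is now [[2, 4, 7], [3, 8], [6], [9]].
Step i=7: Q has 7 at row 4, column 1; remove 9 from row 4 of P and reverse-bump: 9 enters row 3 and ejects 6; 6 enters row 2 and ejects 3; 3 enters row 1 and ejects 2. So w(7) = 2. P is now [[3, 4, 7], [6, 8], [9]].
Step i=6: Q has 6 at row 1, column 3; remove that cell from P, ejecting 7. So w(6) = 7. P is now [[3, 4], [6, 8], [9]].
Step i=5: Q has 5 at row 2, column 2; remove 8 from row 2 of P and reverse-bump: 8 enters row 1 and ejects 4. So w(5) = 4. P is now [[3, 8], [6], [9]].
Step i=4: Q has 4 at row 3, column 1; remove 9 from row 3 of P and reverse-bump: 9 enters row 2 and ejects 6; 6 enters row 1 and ejects 3. So w(4) = 3. P is now [[6, 8], [9]].
Step i=3: Q has 3 at row 2, column 1; remove 9 from row 2 of P and reverse-bump: 9 enters row 1 and ejects 8. So w(3) = 8. P is now [[6, 9]].
Step i=2: Q has 2 at row 1, column 2; remove that cell from P, ejecting 9. So w(2) = 9. P is now [[6]].
Step i=1: Q has 1 at row 1, column 1; remove that cell from P, ejecting 6. So w(1) = 6. P is now [].

So w = 6 9 8 3 4 7 2 5 1.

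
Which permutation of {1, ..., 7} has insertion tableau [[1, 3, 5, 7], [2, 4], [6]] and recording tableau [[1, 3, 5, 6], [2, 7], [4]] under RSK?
6 2 4 1 5 7 3

Reverse the RSK construction: for i from n down to 1, find the cell of Q containing i, remove the entry at that cell from P, and reverse-bump it up through P; the value ejected from row 1 is w(i).

Step i=7: Q has 7 at row 2, column 2; remove 4 from row 2 of P and reverse-bump: 4 enters row 1 and ejects 3. So w(7) = 3. P is now [[1, 4, 5, 7], [2], [6]].
Step i=6: Q has 6 at row 1, column 4; remove that cell from P, ejecting 7. So w(6) = 7. P is now [[1, 4, 5], [2], [6]].
Step i=5: Q has 5 at row 1, column 3; remove that cell from P, ejecting 5. So w(5) = 5. P is now [[1, 4], [2], [6]].
Step i=4: Q has 4 at row 3, column 1; remove 6 from row 3 of P and reverse-bump: 6 enters row 2 and ejects 2; 2 enters row 1 and ejects 1. So w(4) = 1. P is now [[2, 4], [6]].
Step i=3: Q has 3 at row 1, column 2; remove that cell from P, ejecting 4. So w(3) = 4. P is now [[2], [6]].
Step i=2: Q has 2 at row 2, column 1; remove 6 from row 2 of P and reverse-bump: 6 enters row 1 and ejects 2. So w(2) = 2. P is now [[6]].
Step i=1: Q has 1 at row 1, column 1; remove that cell from P, ejecting 6. So w(1) = 6. P is now [].

So w = 6 2 4 1 5 7 3.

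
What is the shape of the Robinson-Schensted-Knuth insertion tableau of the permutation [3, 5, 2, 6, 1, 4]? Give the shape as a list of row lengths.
[3, 2, 1]

Row-insert each entry into an empty tableau.

After inserting 3: P = [[3]].
After inserting 5: P = [[3, 5]].
After inserting 2: P = [[2, 5], [3]].
After inserting 6: P = [[2, 5, 6], [3]].
After inserting 1: P = [[1, 5, 6], [2], [3]].
After inserting 4: P = [[1, 4, 6], [2, 5], [3]].

The final insertion tableau P = [[1, 4, 6], [2, 5], [3]] has shape [3, 2, 1].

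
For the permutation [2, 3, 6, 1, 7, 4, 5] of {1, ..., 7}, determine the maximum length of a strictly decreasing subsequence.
2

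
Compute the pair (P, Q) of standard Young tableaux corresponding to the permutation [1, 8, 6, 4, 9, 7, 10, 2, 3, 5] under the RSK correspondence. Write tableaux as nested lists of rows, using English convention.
P = [[1, 2, 3, 5], [4, 7, 10], [6, 9], [8]], Q = [[1, 2, 5, 7], [3, 6, 10], [4, 9], [8]]

Insert each entry of the permutation into P by Schensted row insertion, recording in Q the position of each new cell.

Insert 1: appended to row 1. P = [[1]].
Insert 8: appended to row 1. P = [[1, 8]].
Insert 6: 6 bumps 8 from row 1; 8 starts row 2. P = [[1, 6], [8]].
Insert 4: 4 bumps 6 from row 1; 6 bumps 8 from row 2; 8 starts row 3. P = [[1, 4], [6], [8]].
Insert 9: appended to row 1. P = [[1, 4, 9], [6], [8]].
Insert 7: 7 bumps 9 from row 1; 9 appends to row 2. P = [[1, 4, 7], [6, 9], [8]].
Insert 10: appended to row 1. P = [[1, 4, 7, 10], [6, 9], [8]].
Insert 2: 2 bumps 4 from row 1; 4 bumps 6 from row 2; 6 bumps 8 from row 3; 8 starts row 4. P = [[1, 2, 7, 10], [4, 9], [6], [8]].
Insert 3: 3 bumps 7 from row 1; 7 bumps 9 from row 2; 9 appends to row 3. P = [[1, 2, 3, 10], [4, 7], [6, 9], [8]].
Insert 5: 5 bumps 10 from row 1; 10 appends to row 2. P = [[1, 2, 3, 5], [4, 7, 10], [6, 9], [8]].

So P = [[1, 2, 3, 5], [4, 7, 10], [6, 9], [8]], Q = [[1, 2, 5, 7], [3, 6, 10], [4, 9], [8]].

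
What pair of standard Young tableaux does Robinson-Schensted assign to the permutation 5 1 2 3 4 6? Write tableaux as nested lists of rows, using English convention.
Insert each entry of the permutation into P by Schensted row insertion, recording in Q the position of each new cell.

Insert 5: appended to row 1. P = [[5]].
Insert 1: 1 bumps 5 from row 1; 5 starts row 2. P = [[1], [5]].
Insert 2: appended to row 1. P = [[1, 2], [5]].
Insert 3: appended to row 1. P = [[1, 2, 3], [5]].
Insert 4: appended to row 1. P = [[1, 2, 3, 4], [5]].
Insert 6: appended to row 1. P = [[1, 2, 3, 4, 6], [5]].

So P = [[1, 2, 3, 4, 6], [5]], Q = [[1, 3, 4, 5, 6], [2]].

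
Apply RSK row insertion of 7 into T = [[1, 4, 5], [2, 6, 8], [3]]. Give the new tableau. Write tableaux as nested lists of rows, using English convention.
[[1, 4, 5, 7], [2, 6, 8], [3]]

7 is larger than every entry of row 1, so it is appended to row 1. The new tableau is [[1, 4, 5, 7], [2, 6, 8], [3]].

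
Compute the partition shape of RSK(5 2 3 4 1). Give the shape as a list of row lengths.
Row-insert each entry into an empty tableau.

After inserting 5: P = [[5]].
After inserting 2: P = [[2], [5]].
After inserting 3: P = [[2, 3], [5]].
After inserting 4: P = [[2, 3, 4], [5]].
After inserting 1: P = [[1, 3, 4], [2], [5]].

The final insertion tableau P = [[1, 3, 4], [2], [5]] has shape [3, 1, 1].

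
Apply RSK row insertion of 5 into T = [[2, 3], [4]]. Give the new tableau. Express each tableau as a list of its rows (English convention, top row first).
5 is larger than every entry of row 1, so it is appended to row 1. The new tableau is [[2, 3, 5], [4]].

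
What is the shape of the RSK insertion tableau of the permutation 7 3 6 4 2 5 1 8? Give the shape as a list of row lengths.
Row-insert each entry into an empty tableau.

After inserting 7: P = [[7]].
After inserting 3: P = [[3], [7]].
After inserting 6: P = [[3, 6], [7]].
After inserting 4: P = [[3, 4], [6], [7]].
After inserting 2: P = [[2, 4], [3], [6], [7]].
After inserting 5: P = [[2, 4, 5], [3], [6], [7]].
After inserting 1: P = [[1, 4, 5], [2], [3], [6], [7]].
After inserting 8: P = [[1, 4, 5, 8], [2], [3], [6], [7]].

The final insertion tableau P = [[1, 4, 5, 8], [2], [3], [6], [7]] has shape [4, 1, 1, 1, 1].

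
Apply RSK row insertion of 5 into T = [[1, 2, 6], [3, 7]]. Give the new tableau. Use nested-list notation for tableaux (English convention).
In row 1, 5 replaces 6 (the leftmost entry greater than 5); 6 is bumped to row 2. In row 2, 6 replaces 7 (the leftmost entry greater than 6); 7 is bumped to row 3. 7 starts a new row 3. The new tableau is [[1, 2, 5], [3, 6], [7]].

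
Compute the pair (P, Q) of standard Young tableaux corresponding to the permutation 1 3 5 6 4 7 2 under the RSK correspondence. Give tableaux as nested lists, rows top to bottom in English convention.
Insert each entry of the permutation into P by Schensted row insertion, recording in Q the position of each new cell.

Insert 1: appended to row 1. P = [[1]].
Insert 3: appended to row 1. P = [[1, 3]].
Insert 5: appended to row 1. P = [[1, 3, 5]].
Insert 6: appended to row 1. P = [[1, 3, 5, 6]].
Insert 4: 4 bumps 5 from row 1; 5 starts row 2. P = [[1, 3, 4, 6], [5]].
Insert 7: appended to row 1. P = [[1, 3, 4, 6, 7], [5]].
Insert 2: 2 bumps 3 from row 1; 3 bumps 5 from row 2; 5 starts row 3. P = [[1, 2, 4, 6, 7], [3], [5]].

So P = [[1, 2, 4, 6, 7], [3], [5]], Q = [[1, 2, 3, 4, 6], [5], [7]].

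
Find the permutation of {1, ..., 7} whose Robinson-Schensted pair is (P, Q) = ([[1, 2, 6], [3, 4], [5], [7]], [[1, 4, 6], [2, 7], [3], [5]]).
Reverse RSK: for i = n, n-1, ..., 1, locate i in Q, remove the corresponding corner cell from P, and reverse-bump its entry up through P; the value ejected from row 1 is w(i).

So w = 7 5 3 4 1 6 2.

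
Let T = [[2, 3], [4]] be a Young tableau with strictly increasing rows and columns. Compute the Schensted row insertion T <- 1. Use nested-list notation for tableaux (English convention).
In row 1, 1 replaces 2 (the leftmost entry greater than 1); 2 is bumped to row 2. In row 2, 2 replaces 4 (the leftmost entry greater than 2); 4 is bumped to row 3. 4 starts a new row 3. The new tableau is [[1, 3], [2], [4]].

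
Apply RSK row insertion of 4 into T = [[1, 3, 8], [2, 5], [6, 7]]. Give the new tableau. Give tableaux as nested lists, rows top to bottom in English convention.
[[1, 3, 4], [2, 5, 8], [6, 7]]

In row 1, 4 replaces 8 (the leftmost entry greater than 4); 8 is bumped to row 2. 8 is appended to row 2. The new tableau is [[1, 3, 4], [2, 5, 8], [6, 7]].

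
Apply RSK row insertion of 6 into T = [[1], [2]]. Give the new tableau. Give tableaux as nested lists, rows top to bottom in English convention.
6 is larger than every entry of row 1, so it is appended to row 1. The new tableau is [[1, 6], [2]].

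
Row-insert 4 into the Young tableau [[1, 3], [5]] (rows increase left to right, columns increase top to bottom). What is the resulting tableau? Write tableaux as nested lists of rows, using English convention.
4 is larger than every entry of row 1, so it is appended to row 1. The new tableau is [[1, 3, 4], [5]].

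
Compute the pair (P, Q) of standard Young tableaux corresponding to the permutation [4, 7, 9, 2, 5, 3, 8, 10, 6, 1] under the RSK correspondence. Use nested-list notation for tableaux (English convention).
P = [[1, 3, 6, 10], [2, 5, 8], [4, 9], [7]], Q = [[1, 2, 3, 8], [4, 5, 7], [6, 9], [10]]

Insert each entry of the permutation into P by Schensted row insertion, recording in Q the position of each new cell.

After inserting 4: P = [[4]].
After inserting 7: P = [[4, 7]].
After inserting 9: P = [[4, 7, 9]].
After inserting 2: P = [[2, 7, 9], [4]].
After inserting 5: P = [[2, 5, 9], [4, 7]].
After inserting 3: P = [[2, 3, 9], [4, 5], [7]].
After inserting 8: P = [[2, 3, 8], [4, 5, 9], [7]].
After inserting 10: P = [[2, 3, 8, 10], [4, 5, 9], [7]].
After inserting 6: P = [[2, 3, 6, 10], [4, 5, 8], [7, 9]].
After inserting 1: P = [[1, 3, 6, 10], [2, 5, 8], [4, 9], [7]].

So P = [[1, 3, 6, 10], [2, 5, 8], [4, 9], [7]], Q = [[1, 2, 3, 8], [4, 5, 7], [6, 9], [10]].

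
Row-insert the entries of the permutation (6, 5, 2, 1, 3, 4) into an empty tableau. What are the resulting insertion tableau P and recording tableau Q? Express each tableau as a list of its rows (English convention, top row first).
P = [[1, 3, 4], [2], [5], [6]], Q = [[1, 5, 6], [2], [3], [4]]

Insert each entry of the permutation into P by Schensted row insertion, recording in Q the position of each new cell.

Insert 6: appended to row 1. P = [[6]], Q = [[1]].
Insert 5: 5 bumps 6 from row 1; 6 starts row 2. P = [[5], [6]], Q = [[1], [2]].
Insert 2: 2 bumps 5 from row 1; 5 bumps 6 from row 2; 6 starts row 3. P = [[2], [5], [6]], Q = [[1], [2], [3]].
Insert 1: 1 bumps 2 from row 1; 2 bumps 5 from row 2; 5 bumps 6 from row 3; 6 starts row 4. P = [[1], [2], [5], [6]], Q = [[1], [2], [3], [4]].
Insert 3: appended to row 1. P = [[1, 3], [2], [5], [6]], Q = [[1, 5], [2], [3], [4]].
Insert 4: appended to row 1. P = [[1, 3, 4], [2], [5], [6]], Q = [[1, 5, 6], [2], [3], [4]].

So P = [[1, 3, 4], [2], [5], [6]], Q = [[1, 5, 6], [2], [3], [4]].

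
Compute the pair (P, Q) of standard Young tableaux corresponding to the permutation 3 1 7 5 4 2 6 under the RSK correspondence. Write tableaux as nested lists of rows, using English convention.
P = [[1, 2, 6], [3, 4], [5], [7]], Q = [[1, 3, 7], [2, 4], [5], [6]]

Insert each entry of the permutation into P by Schensted row insertion, recording in Q the position of each new cell.

After inserting 3: P = [[3]].
After inserting 1: P = [[1], [3]].
After inserting 7: P = [[1, 7], [3]].
After inserting 5: P = [[1, 5], [3, 7]].
After inserting 4: P = [[1, 4], [3, 5], [7]].
After inserting 2: P = [[1, 2], [3, 4], [5], [7]].
After inserting 6: P = [[1, 2, 6], [3, 4], [5], [7]].

So P = [[1, 2, 6], [3, 4], [5], [7]], Q = [[1, 3, 7], [2, 4], [5], [6]].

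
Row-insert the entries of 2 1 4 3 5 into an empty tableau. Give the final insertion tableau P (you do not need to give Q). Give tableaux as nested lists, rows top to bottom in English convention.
P = [[1, 3, 5], [2, 4]]

Insert 2: appended to row 1. P = [[2]].
Insert 1: 1 bumps 2 from row 1; 2 starts row 2. P = [[1], [2]].
Insert 4: appended to row 1. P = [[1, 4], [2]].
Insert 3: 3 bumps 4 from row 1; 4 appends to row 2. P = [[1, 3], [2, 4]].
Insert 5: appended to row 1. P = [[1, 3, 5], [2, 4]].

So P = [[1, 3, 5], [2, 4]].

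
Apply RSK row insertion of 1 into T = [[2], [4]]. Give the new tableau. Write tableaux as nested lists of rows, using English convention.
[[1], [2], [4]]

In row 1, 1 replaces 2 (the leftmost entry greater than 1); 2 is bumped to row 2. In row 2, 2 replaces 4 (the leftmost entry greater than 2); 4 is bumped to row 3. 4 starts a new row 3. The new tableau is [[1], [2], [4]].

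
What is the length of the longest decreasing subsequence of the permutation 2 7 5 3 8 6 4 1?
4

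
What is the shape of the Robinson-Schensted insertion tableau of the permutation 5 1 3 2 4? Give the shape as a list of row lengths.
[3, 1, 1]

Row-insert each entry into an empty tableau.

After inserting 5: P = [[5]].
After inserting 1: P = [[1], [5]].
After inserting 3: P = [[1, 3], [5]].
After inserting 2: P = [[1, 2], [3], [5]].
After inserting 4: P = [[1, 2, 4], [3], [5]].

The final insertion tableau P = [[1, 2, 4], [3], [5]] has shape [3, 1, 1].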